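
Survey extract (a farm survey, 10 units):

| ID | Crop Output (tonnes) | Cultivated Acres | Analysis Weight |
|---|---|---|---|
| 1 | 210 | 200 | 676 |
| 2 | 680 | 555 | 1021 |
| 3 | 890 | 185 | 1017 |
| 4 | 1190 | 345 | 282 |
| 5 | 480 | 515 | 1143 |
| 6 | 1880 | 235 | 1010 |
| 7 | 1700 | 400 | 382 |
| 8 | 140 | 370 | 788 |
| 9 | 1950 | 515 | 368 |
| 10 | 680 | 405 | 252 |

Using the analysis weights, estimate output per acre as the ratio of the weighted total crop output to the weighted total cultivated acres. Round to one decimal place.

Σ wᵢ·y = 210×676 + 680×1021 + 890×1017 + 1190×282 + 480×1143 + 1880×1010 + 1700×382 + 140×788 + 1950×368 + 680×252
  = 6173070
Σ wᵢ·x = 200×676 + 555×1021 + 185×1017 + 345×282 + 515×1143 + 235×1010 + 400×382 + 370×788 + 515×368 + 405×252
  = 135200 + 566655 + 188145 + 97290 + 588645 + 237350 + 152800 + 291560 + 189520 + 102060 = 2549225
Ratio = 6173070 / 2549225 = 2.4215477

2.4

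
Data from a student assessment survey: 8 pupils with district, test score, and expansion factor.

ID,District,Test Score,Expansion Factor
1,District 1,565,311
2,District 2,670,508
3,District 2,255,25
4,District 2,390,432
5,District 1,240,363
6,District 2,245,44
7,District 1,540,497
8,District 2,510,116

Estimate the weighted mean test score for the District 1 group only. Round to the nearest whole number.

454

District 1 rows: 1, 5, 7
Weighted sum = 531215
Sum of weights = 1171
Weighted mean = 531215 / 1171 = 453.64219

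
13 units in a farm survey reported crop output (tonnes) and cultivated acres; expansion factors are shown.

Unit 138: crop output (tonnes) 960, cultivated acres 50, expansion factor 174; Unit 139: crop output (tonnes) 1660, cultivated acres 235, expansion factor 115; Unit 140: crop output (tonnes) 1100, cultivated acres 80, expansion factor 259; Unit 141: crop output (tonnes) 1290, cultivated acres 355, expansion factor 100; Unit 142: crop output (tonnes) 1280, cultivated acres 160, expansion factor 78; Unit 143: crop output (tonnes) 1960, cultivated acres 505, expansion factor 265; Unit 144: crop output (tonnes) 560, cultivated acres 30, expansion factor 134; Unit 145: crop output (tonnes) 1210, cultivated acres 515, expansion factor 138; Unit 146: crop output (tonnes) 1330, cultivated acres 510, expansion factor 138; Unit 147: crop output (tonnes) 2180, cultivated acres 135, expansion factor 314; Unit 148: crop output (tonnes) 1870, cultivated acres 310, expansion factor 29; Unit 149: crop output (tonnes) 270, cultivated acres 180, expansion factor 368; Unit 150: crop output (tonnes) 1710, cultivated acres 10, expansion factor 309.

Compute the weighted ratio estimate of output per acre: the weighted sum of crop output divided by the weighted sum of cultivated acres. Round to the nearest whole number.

6

Σ wᵢ·y = 3183140
Σ wᵢ·x = 504430
Ratio = 3183140 / 504430 = 6.3103701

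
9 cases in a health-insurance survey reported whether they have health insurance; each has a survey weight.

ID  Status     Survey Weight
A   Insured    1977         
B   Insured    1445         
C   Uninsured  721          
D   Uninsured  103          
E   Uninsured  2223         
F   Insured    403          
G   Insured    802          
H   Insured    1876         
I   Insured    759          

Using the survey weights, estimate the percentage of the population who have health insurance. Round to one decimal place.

Sum of weights for 'Insured' = 1977 + 1445 + 403 + 802 + 1876 + 759 = 7262
Total weight = 1977 + 1445 + 721 + 103 + 2223 + 403 + 802 + 1876 + 759 = 10309
Weighted proportion = 7262 / 10309 = 0.70443302 → 70.443302%

70.4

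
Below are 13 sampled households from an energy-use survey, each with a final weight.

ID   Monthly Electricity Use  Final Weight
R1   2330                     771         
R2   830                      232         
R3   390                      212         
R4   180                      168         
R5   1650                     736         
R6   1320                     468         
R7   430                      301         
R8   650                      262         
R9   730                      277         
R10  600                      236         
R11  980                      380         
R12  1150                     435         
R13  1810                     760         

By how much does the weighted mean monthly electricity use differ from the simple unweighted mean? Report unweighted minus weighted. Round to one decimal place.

Unweighted sum = 13050
Unweighted mean = 13050 / 13 = 1003.8462
Weighted sum = 6825860
Sum of weights = 5238
Weighted mean = 6825860 / 5238 = 1303.1424
Difference (unweighted minus weighted) = -299.29627

-299.3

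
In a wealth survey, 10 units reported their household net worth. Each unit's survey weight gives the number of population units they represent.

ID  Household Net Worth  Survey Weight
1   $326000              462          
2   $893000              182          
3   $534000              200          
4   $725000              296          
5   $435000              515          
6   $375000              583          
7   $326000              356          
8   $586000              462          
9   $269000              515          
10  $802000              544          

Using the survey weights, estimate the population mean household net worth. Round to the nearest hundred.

Weighted sum = 326000×462 + 893000×182 + 534000×200 + 725000×296 + 435000×515 + 375000×583 + 326000×356 + 586000×462 + 269000×515 + 802000×544
  = 2038799000
Sum of weights = 462 + 182 + 200 + 296 + 515 + 583 + 356 + 462 + 515 + 544 = 4115
Weighted mean = 2038799000 / 4115 = 495455.41

495500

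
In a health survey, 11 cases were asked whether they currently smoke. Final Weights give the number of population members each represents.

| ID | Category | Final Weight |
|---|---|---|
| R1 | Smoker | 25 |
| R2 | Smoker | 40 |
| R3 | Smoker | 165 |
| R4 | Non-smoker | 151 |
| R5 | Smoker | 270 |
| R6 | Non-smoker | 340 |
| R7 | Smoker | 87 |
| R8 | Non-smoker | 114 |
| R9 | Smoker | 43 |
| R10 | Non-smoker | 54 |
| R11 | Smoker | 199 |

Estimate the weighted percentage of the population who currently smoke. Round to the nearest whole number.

Sum of weights for 'Smoker' = 25 + 40 + 165 + 270 + 87 + 43 + 199 = 829
Total weight = 25 + 40 + 165 + 151 + 270 + 340 + 87 + 114 + 43 + 54 + 199 = 1488
Weighted proportion = 829 / 1488 = 0.55712366 → 55.712366%

56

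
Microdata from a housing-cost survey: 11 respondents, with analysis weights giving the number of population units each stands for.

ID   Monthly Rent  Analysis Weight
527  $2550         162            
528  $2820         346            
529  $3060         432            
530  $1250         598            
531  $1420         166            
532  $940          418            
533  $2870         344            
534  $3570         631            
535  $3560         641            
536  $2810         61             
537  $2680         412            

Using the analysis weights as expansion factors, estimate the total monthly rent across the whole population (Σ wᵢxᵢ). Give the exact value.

10884360

Weighted total = 2550×162 + 2820×346 + 3060×432 + 1250×598 + 1420×166 + 940×418 + 2870×344 + 3570×631 + 3560×641 + 2810×61 + 2680×412
  = 10884360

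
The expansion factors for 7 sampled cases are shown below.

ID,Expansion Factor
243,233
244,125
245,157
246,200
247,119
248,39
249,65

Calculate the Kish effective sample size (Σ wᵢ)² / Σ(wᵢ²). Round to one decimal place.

5.7

Σ wᵢ = 233 + 125 + 157 + 200 + 119 + 39 + 65 = 938
Σ wᵢ² = 54289 + 15625 + 24649 + 40000 + 14161 + 1521 + 4225 = 154470
n_eff = 938² / 154470 = 879844 / 154470 = 5.6958892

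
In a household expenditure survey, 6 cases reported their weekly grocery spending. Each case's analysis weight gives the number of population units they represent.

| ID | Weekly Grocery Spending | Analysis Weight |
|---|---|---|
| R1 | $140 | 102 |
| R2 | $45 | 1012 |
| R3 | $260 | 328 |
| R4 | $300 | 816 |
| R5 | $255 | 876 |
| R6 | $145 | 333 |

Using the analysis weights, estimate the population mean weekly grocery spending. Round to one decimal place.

Weighted sum = 140×102 + 45×1012 + 260×328 + 300×816 + 255×876 + 145×333
  = 661565
Sum of weights = 102 + 1012 + 328 + 816 + 876 + 333 = 3467
Weighted mean = 661565 / 3467 = 190.81771

190.8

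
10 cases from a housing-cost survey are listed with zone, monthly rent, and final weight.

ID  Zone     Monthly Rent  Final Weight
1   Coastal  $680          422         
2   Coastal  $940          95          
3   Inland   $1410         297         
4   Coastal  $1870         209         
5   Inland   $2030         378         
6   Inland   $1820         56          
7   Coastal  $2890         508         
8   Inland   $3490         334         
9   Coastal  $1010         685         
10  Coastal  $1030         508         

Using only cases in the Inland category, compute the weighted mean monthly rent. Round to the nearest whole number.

Inland rows: 3, 5, 6, 8
Weighted sum = 1410×297 + 2030×378 + 1820×56 + 3490×334
  = 2453690
Sum of weights = 297 + 378 + 56 + 334 = 1065
Weighted mean = 2453690 / 1065 = 2303.9343

2304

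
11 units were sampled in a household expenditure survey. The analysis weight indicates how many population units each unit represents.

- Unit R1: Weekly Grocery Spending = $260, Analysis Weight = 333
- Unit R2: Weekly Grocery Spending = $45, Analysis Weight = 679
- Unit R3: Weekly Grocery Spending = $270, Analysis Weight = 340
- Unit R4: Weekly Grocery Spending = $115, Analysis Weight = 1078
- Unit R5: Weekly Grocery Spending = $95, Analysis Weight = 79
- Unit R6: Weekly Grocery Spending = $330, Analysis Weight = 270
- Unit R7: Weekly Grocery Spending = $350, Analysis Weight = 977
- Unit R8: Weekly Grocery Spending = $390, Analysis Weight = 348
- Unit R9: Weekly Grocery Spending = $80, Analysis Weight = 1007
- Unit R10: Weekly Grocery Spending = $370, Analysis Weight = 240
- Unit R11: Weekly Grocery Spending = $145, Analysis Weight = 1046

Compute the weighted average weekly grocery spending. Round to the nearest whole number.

Weighted sum = 260×333 + 45×679 + 270×340 + 115×1078 + 95×79 + 330×270 + 350×977 + 390×348 + 80×1007 + 370×240 + 145×1046
  = 1228210
Sum of weights = 333 + 679 + 340 + 1078 + 79 + 270 + 977 + 348 + 1007 + 240 + 1046 = 6397
Weighted mean = 1228210 / 6397 = 191.99781

192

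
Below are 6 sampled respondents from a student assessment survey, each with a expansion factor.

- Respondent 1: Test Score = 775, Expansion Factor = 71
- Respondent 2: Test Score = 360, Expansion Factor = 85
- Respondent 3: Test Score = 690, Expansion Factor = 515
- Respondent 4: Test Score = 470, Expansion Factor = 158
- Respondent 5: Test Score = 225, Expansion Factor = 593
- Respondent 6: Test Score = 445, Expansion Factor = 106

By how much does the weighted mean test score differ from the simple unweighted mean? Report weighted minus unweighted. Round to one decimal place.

Unweighted sum = 775 + 360 + 690 + 470 + 225 + 445 = 2965
Unweighted mean = 2965 / 6 = 494.16667
Weighted sum = 775×71 + 360×85 + 690×515 + 470×158 + 225×593 + 445×106
  = 55025 + 30600 + 355350 + 74260 + 133425 + 47170 = 695830
Sum of weights = 71 + 85 + 515 + 158 + 593 + 106 = 1528
Weighted mean = 695830 / 1528 = 455.38613
Difference (weighted minus unweighted) = -38.780541

-38.8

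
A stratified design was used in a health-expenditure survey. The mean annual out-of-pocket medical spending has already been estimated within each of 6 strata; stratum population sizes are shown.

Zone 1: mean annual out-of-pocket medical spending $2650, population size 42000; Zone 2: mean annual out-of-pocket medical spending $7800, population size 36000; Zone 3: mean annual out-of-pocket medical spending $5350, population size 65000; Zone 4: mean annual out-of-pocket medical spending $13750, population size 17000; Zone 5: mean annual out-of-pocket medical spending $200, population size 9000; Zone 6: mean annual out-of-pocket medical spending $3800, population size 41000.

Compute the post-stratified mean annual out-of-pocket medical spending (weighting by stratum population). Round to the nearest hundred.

Σ Nₕ·x̄ₕ = 2650×42000 + 7800×36000 + 5350×65000 + 13750×17000 + 200×9000 + 3800×41000
  = 1131200000
Σ Nₕ = 210000
Overall mean = 1131200000 / 210000 = 5386.6667

5400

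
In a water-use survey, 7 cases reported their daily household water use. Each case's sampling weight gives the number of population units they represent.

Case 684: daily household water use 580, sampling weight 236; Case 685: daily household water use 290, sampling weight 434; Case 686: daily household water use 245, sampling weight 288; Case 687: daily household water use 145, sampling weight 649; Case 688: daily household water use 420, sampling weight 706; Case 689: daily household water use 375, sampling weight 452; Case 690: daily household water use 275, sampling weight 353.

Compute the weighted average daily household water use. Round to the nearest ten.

Weighted sum = 580×236 + 290×434 + 245×288 + 145×649 + 420×706 + 375×452 + 275×353
  = 136880 + 125860 + 70560 + 94105 + 296520 + 169500 + 97075 = 990500
Sum of weights = 236 + 434 + 288 + 649 + 706 + 452 + 353 = 3118
Weighted mean = 990500 / 3118 = 317.67158

320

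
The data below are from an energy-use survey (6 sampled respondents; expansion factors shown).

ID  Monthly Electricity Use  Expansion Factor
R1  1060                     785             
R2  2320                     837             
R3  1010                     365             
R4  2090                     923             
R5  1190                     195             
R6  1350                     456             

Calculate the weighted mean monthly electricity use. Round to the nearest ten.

1660

Weighted sum = 1060×785 + 2320×837 + 1010×365 + 2090×923 + 1190×195 + 1350×456
  = 832100 + 1941840 + 368650 + 1929070 + 232050 + 615600 = 5919310
Sum of weights = 785 + 837 + 365 + 923 + 195 + 456 = 3561
Weighted mean = 5919310 / 3561 = 1662.2606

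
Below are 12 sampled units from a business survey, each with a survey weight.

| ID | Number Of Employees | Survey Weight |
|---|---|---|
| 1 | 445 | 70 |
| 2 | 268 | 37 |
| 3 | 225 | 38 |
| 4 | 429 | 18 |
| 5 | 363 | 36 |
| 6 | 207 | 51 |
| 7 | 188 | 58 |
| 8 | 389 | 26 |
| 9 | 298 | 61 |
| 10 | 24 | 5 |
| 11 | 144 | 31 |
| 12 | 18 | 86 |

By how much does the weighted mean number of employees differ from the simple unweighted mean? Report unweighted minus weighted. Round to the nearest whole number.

6

Unweighted sum = 445 + 268 + 225 + 429 + 363 + 207 + 188 + 389 + 298 + 24 + 144 + 18 = 2998
Unweighted mean = 2998 / 12 = 249.83333
Weighted sum = 445×70 + 268×37 + 225×38 + 429×18 + 363×36 + 207×51 + 188×58 + 389×26 + 298×61 + 24×5 + 144×31 + 18×86
  = 31150 + 9916 + 8550 + 7722 + 13068 + 10557 + 10904 + 10114 + 18178 + 120 + 4464 + 1548 = 126291
Sum of weights = 70 + 37 + 38 + 18 + 36 + 51 + 58 + 26 + 61 + 5 + 31 + 86 = 517
Weighted mean = 126291 / 517 = 244.2766
Difference (unweighted minus weighted) = 5.5567376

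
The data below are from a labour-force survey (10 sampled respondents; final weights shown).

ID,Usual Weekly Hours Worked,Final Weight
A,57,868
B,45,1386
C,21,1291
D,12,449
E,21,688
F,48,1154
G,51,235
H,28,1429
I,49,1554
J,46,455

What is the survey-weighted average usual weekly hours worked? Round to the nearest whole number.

38

Weighted sum = 57×868 + 45×1386 + 21×1291 + 12×449 + 21×688 + 48×1154 + 51×235 + 28×1429 + 49×1554 + 46×455
  = 49476 + 62370 + 27111 + 5388 + 14448 + 55392 + 11985 + 40012 + 76146 + 20930 = 363258
Sum of weights = 9509
Weighted mean = 363258 / 9509 = 38.201493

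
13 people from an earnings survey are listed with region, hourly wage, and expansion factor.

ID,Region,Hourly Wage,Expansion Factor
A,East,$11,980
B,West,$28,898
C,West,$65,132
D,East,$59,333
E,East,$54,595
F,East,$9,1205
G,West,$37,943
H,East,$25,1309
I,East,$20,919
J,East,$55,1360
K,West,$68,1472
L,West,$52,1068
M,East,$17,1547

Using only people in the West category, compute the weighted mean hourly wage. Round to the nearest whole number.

West rows: B, C, G, K, L
Weighted sum = 28×898 + 65×132 + 37×943 + 68×1472 + 52×1068
  = 25144 + 8580 + 34891 + 100096 + 55536 = 224247
Sum of weights = 898 + 132 + 943 + 1472 + 1068 = 4513
Weighted mean = 224247 / 4513 = 49.68912

50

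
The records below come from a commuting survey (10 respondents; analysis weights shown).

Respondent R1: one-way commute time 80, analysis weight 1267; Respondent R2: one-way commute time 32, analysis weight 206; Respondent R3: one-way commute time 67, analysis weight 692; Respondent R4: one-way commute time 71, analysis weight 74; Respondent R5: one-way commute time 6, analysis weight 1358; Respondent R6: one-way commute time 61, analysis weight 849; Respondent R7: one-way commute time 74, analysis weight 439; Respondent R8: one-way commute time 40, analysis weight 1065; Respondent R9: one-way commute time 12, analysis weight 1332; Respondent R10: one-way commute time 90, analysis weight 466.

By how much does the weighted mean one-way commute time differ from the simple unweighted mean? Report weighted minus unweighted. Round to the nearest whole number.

Unweighted sum = 533
Unweighted mean = 533 / 10 = 53.3
Weighted sum = 80×1267 + 32×206 + 67×692 + 71×74 + 6×1358 + 61×849 + 74×439 + 40×1065 + 12×1332 + 90×466
  = 352517
Sum of weights = 1267 + 206 + 692 + 74 + 1358 + 849 + 439 + 1065 + 1332 + 466 = 7748
Weighted mean = 352517 / 7748 = 45.497806
Difference (weighted minus unweighted) = -7.8021941

-8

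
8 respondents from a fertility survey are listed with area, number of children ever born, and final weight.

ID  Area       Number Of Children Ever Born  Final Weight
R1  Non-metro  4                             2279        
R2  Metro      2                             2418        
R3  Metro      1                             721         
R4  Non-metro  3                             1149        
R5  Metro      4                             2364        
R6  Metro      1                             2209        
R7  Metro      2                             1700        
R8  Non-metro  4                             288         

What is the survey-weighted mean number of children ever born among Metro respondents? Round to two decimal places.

2.19

Metro rows: R2, R3, R5, R6, R7
Weighted sum = 2×2418 + 1×721 + 4×2364 + 1×2209 + 2×1700
  = 20622
Sum of weights = 2418 + 721 + 2364 + 2209 + 1700 = 9412
Weighted mean = 20622 / 9412 = 2.1910327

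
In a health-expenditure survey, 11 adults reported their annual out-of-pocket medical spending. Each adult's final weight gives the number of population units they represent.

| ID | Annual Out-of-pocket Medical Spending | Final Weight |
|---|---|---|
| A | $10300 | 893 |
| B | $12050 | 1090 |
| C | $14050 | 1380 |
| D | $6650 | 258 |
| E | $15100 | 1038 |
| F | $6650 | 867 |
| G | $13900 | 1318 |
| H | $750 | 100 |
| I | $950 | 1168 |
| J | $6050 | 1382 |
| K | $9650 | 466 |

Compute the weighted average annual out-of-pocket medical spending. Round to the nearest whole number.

9763

Weighted sum = 97239250
Sum of weights = 893 + 1090 + 1380 + 258 + 1038 + 867 + 1318 + 100 + 1168 + 1382 + 466 = 9960
Weighted mean = 97239250 / 9960 = 9762.9769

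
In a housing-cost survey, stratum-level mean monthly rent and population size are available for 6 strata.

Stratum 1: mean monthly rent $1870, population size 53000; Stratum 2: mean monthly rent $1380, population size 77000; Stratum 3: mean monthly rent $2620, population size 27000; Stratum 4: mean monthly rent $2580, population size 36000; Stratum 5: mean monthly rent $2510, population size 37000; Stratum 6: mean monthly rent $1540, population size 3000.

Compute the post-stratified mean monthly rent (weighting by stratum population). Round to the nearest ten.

2000

Σ Nₕ·x̄ₕ = 466480000
Σ Nₕ = 53000 + 77000 + 27000 + 36000 + 37000 + 3000 = 233000
Overall mean = 466480000 / 233000 = 2002.0601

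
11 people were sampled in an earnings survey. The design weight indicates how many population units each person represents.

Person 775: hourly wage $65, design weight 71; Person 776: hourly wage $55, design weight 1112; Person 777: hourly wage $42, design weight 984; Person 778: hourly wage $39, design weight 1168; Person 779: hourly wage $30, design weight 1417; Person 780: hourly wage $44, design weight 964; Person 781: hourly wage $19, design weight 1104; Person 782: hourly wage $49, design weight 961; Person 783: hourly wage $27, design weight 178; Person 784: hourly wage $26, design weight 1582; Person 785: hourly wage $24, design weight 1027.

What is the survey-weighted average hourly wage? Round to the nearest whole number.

Weighted sum = 65×71 + 55×1112 + 42×984 + 39×1168 + 30×1417 + 44×964 + 19×1104 + 49×961 + 27×178 + 26×1582 + 24×1027
  = 4615 + 61160 + 41328 + 45552 + 42510 + 42416 + 20976 + 47089 + 4806 + 41132 + 24648 = 376232
Sum of weights = 71 + 1112 + 984 + 1168 + 1417 + 964 + 1104 + 961 + 178 + 1582 + 1027 = 10568
Weighted mean = 376232 / 10568 = 35.60106

36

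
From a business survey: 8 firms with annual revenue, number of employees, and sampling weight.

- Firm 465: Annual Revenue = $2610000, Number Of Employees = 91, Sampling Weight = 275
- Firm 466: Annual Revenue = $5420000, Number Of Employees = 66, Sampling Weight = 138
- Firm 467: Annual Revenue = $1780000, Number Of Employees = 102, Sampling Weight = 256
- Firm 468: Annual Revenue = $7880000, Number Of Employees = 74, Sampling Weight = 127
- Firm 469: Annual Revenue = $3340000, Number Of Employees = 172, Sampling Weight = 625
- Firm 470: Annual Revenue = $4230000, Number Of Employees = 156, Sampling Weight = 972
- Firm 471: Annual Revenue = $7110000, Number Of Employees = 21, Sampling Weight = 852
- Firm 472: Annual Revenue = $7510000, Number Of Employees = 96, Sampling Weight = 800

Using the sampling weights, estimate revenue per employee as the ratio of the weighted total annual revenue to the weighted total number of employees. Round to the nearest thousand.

50000

Σ wᵢ·y = 2610000×275 + 5420000×138 + 1780000×256 + 7880000×127 + 3340000×625 + 4230000×972 + 7110000×852 + 7510000×800
  = 717750000 + 747960000 + 455680000 + 1000760000 + 2087500000 + 4111560000 + 6057720000 + 6008000000 = 21186930000
Σ wᵢ·x = 91×275 + 66×138 + 102×256 + 74×127 + 172×625 + 156×972 + 21×852 + 96×800
  = 25025 + 9108 + 26112 + 9398 + 107500 + 151632 + 17892 + 76800 = 423467
Ratio = 21186930000 / 423467 = 50032.069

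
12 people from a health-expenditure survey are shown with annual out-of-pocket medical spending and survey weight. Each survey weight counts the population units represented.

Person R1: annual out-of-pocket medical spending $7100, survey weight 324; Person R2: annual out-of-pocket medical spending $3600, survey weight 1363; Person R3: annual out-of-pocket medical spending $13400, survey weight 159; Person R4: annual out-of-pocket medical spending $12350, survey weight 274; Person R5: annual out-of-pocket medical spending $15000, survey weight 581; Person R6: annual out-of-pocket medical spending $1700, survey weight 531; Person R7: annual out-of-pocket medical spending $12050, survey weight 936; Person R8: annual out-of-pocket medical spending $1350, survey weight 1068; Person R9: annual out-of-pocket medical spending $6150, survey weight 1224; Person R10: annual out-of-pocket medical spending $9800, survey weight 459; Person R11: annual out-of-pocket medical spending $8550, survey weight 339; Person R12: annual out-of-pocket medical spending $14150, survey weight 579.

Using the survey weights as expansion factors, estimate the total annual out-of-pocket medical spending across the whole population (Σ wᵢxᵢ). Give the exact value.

58177100

Weighted total = 7100×324 + 3600×1363 + 13400×159 + 12350×274 + 15000×581 + 1700×531 + 12050×936 + 1350×1068 + 6150×1224 + 9800×459 + 8550×339 + 14150×579
  = 2300400 + 4906800 + 2130600 + 3383900 + 8715000 + 902700 + 11278800 + 1441800 + 7527600 + 4498200 + 2898450 + 8192850 = 58177100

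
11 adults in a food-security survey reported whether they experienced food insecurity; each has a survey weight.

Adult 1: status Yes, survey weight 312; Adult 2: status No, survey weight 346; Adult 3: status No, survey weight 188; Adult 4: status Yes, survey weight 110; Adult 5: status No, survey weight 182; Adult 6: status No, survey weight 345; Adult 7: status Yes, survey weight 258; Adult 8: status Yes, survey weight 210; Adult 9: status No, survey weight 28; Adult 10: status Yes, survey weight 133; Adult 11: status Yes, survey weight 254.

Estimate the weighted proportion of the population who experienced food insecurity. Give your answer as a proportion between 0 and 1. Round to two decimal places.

Sum of weights for 'Yes' = 312 + 110 + 258 + 210 + 133 + 254 = 1277
Total weight = 312 + 346 + 188 + 110 + 182 + 345 + 258 + 210 + 28 + 133 + 254 = 2366
Weighted proportion = 1277 / 2366 = 0.5397295

0.54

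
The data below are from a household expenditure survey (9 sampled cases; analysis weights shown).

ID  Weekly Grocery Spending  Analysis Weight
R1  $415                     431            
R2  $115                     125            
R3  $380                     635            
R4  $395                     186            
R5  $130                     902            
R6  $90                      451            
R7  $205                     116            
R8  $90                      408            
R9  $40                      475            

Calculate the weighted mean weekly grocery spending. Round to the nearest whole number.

200

Weighted sum = 415×431 + 115×125 + 380×635 + 395×186 + 130×902 + 90×451 + 205×116 + 90×408 + 40×475
  = 745360
Sum of weights = 431 + 125 + 635 + 186 + 902 + 451 + 116 + 408 + 475 = 3729
Weighted mean = 745360 / 3729 = 199.88201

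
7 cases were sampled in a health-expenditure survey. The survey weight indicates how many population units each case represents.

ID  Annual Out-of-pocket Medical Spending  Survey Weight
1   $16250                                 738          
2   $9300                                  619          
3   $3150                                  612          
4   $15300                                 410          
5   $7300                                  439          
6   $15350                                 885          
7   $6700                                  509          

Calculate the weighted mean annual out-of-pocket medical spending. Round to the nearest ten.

10960

Weighted sum = 16250×738 + 9300×619 + 3150×612 + 15300×410 + 7300×439 + 15350×885 + 6700×509
  = 11992500 + 5756700 + 1927800 + 6273000 + 3204700 + 13584750 + 3410300 = 46149750
Sum of weights = 4212
Weighted mean = 46149750 / 4212 = 10956.731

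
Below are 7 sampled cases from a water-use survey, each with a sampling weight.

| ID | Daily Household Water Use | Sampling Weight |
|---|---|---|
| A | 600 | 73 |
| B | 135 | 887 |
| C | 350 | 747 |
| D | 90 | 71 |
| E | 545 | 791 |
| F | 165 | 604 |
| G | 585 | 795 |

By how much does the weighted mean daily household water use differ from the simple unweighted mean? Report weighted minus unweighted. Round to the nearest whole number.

7

Unweighted sum = 600 + 135 + 350 + 90 + 545 + 165 + 585 = 2470
Unweighted mean = 2470 / 7 = 352.85714
Weighted sum = 600×73 + 135×887 + 350×747 + 90×71 + 545×791 + 165×604 + 585×795
  = 1427215
Sum of weights = 73 + 887 + 747 + 71 + 791 + 604 + 795 = 3968
Weighted mean = 1427215 / 3968 = 359.6812
Difference (weighted minus unweighted) = 6.8240567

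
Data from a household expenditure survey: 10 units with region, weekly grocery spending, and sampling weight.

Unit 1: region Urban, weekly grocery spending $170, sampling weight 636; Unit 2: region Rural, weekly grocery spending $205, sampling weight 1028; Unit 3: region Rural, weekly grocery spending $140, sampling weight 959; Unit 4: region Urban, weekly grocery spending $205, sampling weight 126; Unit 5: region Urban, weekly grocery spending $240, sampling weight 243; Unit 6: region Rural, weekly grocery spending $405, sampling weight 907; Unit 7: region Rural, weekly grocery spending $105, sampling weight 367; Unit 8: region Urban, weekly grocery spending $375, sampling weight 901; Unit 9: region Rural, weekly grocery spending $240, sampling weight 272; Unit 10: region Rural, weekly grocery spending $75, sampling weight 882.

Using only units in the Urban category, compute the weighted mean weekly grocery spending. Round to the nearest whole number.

Urban rows: 1, 4, 5, 8
Weighted sum = 170×636 + 205×126 + 240×243 + 375×901
  = 530145
Sum of weights = 636 + 126 + 243 + 901 = 1906
Weighted mean = 530145 / 1906 = 278.14533

278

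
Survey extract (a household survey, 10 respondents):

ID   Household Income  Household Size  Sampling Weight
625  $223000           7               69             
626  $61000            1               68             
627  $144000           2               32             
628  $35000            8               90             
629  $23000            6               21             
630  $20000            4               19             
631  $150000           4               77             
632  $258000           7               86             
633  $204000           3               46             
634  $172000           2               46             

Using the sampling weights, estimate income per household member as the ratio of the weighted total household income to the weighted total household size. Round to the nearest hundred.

29600

Σ wᵢ·y = 79190000
Σ wᵢ·x = 7×69 + 1×68 + 2×32 + 8×90 + 6×21 + 4×19 + 4×77 + 7×86 + 3×46 + 2×46
  = 483 + 68 + 64 + 720 + 126 + 76 + 308 + 602 + 138 + 92 = 2677
Ratio = 79190000 / 2677 = 29581.621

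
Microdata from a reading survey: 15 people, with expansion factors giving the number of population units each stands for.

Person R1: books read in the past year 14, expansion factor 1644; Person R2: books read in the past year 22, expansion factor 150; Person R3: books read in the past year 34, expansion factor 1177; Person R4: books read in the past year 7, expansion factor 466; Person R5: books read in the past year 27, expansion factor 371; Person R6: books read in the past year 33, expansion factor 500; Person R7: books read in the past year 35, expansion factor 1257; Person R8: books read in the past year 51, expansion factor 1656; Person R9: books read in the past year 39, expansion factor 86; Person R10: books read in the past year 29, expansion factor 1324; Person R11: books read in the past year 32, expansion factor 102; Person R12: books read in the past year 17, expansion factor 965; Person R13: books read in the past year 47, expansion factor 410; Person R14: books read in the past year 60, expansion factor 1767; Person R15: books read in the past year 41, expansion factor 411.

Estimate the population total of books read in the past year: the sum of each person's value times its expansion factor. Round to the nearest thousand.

428000

Weighted total = 428124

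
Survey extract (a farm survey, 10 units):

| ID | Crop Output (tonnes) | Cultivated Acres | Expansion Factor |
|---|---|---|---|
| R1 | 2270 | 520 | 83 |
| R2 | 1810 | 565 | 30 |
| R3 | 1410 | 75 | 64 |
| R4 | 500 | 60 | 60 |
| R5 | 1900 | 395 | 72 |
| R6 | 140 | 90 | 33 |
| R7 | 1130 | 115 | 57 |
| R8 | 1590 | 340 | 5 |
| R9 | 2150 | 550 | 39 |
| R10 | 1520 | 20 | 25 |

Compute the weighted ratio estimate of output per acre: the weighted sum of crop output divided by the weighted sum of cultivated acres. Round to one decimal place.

Σ wᵢ·y = 2270×83 + 1810×30 + 1410×64 + 500×60 + 1900×72 + 140×33 + 1130×57 + 1590×5 + 2150×39 + 1520×25
  = 188410 + 54300 + 90240 + 30000 + 136800 + 4620 + 64410 + 7950 + 83850 + 38000 = 698580
Σ wᵢ·x = 520×83 + 565×30 + 75×64 + 60×60 + 395×72 + 90×33 + 115×57 + 340×5 + 550×39 + 20×25
  = 43160 + 16950 + 4800 + 3600 + 28440 + 2970 + 6555 + 1700 + 21450 + 500 = 130125
Ratio = 698580 / 130125 = 5.3685303

5.4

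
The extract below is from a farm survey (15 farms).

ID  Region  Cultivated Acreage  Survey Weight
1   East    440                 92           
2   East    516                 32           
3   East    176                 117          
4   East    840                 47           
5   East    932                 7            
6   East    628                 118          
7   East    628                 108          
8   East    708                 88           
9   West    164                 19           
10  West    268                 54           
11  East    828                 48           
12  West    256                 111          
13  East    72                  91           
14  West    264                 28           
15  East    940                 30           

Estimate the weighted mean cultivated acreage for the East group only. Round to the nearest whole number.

East rows: 1, 2, 3, 4, 5, 6, 7, 8, 11, 13, 15
Weighted sum = 440×92 + 516×32 + 176×117 + 840×47 + 932×7 + 628×118 + 628×108 + 708×88 + 828×48 + 72×91 + 940×30
  = 40480 + 16512 + 20592 + 39480 + 6524 + 74104 + 67824 + 62304 + 39744 + 6552 + 28200 = 402316
Sum of weights = 778
Weighted mean = 402316 / 778 = 517.11568

517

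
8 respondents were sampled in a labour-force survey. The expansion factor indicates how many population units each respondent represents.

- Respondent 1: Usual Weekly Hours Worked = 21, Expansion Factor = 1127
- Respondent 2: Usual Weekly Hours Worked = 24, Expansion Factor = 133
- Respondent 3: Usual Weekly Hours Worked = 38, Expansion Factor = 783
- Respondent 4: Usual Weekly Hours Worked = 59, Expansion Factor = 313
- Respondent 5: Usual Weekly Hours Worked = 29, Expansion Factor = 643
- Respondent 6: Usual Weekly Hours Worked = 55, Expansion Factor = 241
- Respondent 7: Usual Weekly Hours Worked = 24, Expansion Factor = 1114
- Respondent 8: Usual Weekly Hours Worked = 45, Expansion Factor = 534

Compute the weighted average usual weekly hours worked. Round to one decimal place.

32.3

Weighted sum = 21×1127 + 24×133 + 38×783 + 59×313 + 29×643 + 55×241 + 24×1114 + 45×534
  = 157748
Sum of weights = 1127 + 133 + 783 + 313 + 643 + 241 + 1114 + 534 = 4888
Weighted mean = 157748 / 4888 = 32.272504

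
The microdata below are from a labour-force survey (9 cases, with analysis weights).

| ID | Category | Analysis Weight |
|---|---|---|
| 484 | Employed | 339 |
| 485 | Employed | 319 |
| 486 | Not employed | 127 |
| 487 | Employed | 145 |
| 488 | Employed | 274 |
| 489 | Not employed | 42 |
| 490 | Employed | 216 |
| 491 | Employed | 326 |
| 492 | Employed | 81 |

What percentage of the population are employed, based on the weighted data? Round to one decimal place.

91.0

Sum of weights for 'Employed' = 339 + 319 + 145 + 274 + 216 + 326 + 81 = 1700
Total weight = 339 + 319 + 127 + 145 + 274 + 42 + 216 + 326 + 81 = 1869
Weighted proportion = 1700 / 1869 = 0.90957731 → 90.957731%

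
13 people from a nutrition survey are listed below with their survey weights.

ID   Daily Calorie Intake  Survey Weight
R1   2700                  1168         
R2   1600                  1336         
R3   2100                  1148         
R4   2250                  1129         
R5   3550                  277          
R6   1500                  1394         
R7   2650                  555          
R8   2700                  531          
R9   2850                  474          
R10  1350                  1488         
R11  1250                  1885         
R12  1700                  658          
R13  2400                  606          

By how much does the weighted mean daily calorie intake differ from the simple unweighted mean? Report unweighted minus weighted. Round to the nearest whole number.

262

Unweighted sum = 28600
Unweighted mean = 28600 / 13 = 2200
Weighted sum = 24510000
Sum of weights = 12649
Weighted mean = 24510000 / 12649 = 1937.7026
Difference (unweighted minus weighted) = 262.29741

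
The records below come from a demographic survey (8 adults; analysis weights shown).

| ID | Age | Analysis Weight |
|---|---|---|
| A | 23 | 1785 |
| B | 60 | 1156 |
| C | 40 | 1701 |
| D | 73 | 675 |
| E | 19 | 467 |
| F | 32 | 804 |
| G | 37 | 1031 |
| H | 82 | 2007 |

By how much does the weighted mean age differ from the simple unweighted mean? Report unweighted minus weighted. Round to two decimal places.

Unweighted sum = 23 + 60 + 40 + 73 + 19 + 32 + 37 + 82 = 366
Unweighted mean = 366 / 8 = 45.75
Weighted sum = 23×1785 + 60×1156 + 40×1701 + 73×675 + 19×467 + 32×804 + 37×1031 + 82×2007
  = 41055 + 69360 + 68040 + 49275 + 8873 + 25728 + 38147 + 164574 = 465052
Sum of weights = 9626
Weighted mean = 465052 / 9626 = 48.312071
Difference (unweighted minus weighted) = -2.5620715

-2.56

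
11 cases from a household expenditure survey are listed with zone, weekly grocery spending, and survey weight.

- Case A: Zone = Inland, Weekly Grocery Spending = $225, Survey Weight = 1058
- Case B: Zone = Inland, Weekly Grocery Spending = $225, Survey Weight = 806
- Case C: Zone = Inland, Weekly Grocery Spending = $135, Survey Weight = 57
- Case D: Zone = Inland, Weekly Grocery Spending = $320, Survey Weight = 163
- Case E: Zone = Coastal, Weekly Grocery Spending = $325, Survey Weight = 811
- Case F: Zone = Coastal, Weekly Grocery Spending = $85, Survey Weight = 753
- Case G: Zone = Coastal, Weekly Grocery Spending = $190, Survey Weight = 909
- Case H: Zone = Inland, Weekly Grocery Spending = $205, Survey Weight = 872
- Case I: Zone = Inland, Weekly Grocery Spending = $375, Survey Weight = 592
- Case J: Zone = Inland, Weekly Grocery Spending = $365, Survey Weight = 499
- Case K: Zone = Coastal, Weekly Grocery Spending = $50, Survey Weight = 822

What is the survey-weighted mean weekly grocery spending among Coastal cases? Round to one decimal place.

Coastal rows: E, F, G, K
Weighted sum = 325×811 + 85×753 + 190×909 + 50×822
  = 541390
Sum of weights = 3295
Weighted mean = 541390 / 3295 = 164.30653

164.3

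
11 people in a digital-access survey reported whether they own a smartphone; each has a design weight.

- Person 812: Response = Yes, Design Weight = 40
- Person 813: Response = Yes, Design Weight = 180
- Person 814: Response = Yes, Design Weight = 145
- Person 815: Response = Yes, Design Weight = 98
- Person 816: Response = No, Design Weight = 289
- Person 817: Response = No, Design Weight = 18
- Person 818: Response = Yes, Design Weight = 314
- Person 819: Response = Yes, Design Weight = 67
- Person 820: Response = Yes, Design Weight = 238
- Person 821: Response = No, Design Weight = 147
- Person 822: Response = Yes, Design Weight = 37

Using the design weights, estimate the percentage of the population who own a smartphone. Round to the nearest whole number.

Sum of weights for 'Yes' = 40 + 180 + 145 + 98 + 314 + 67 + 238 + 37 = 1119
Total weight = 40 + 180 + 145 + 98 + 289 + 18 + 314 + 67 + 238 + 147 + 37 = 1573
Weighted proportion = 1119 / 1573 = 0.71137953 → 71.137953%

71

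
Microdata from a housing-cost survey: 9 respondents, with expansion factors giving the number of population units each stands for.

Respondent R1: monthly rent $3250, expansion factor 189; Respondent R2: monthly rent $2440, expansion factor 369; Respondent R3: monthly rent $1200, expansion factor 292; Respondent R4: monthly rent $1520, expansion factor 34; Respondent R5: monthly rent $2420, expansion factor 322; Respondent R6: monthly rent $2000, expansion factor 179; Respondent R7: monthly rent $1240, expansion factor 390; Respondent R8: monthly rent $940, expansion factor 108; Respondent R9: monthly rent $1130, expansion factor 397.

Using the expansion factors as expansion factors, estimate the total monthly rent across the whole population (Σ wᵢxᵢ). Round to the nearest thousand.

Weighted total = 3250×189 + 2440×369 + 1200×292 + 1520×34 + 2420×322 + 2000×179 + 1240×390 + 940×108 + 1130×397
  = 614250 + 900360 + 350400 + 51680 + 779240 + 358000 + 483600 + 101520 + 448610 = 4087660

4088000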